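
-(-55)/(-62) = -55/62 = -0.89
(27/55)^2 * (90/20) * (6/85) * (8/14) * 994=11179944/257125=43.48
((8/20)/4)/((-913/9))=-9/9130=-0.00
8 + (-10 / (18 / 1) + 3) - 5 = 49 / 9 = 5.44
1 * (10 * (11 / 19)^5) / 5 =322102 / 2476099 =0.13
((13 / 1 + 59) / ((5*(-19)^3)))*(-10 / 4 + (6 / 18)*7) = 12 / 34295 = 0.00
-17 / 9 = -1.89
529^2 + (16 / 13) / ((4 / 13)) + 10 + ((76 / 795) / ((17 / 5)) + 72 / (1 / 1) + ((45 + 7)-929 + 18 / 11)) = 8297043140 / 29733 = 279051.66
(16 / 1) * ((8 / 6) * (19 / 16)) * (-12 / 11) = -304 / 11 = -27.64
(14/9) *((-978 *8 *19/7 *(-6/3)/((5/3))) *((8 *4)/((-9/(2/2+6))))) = -44398592/45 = -986635.38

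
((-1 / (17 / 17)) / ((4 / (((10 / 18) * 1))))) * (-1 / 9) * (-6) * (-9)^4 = -1215 / 2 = -607.50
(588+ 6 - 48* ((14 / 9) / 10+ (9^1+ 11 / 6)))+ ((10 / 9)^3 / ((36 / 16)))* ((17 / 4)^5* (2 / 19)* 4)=1053290201 / 2493180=422.47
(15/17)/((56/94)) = 705/476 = 1.48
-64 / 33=-1.94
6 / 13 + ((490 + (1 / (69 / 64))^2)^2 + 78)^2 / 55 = 388015375597330251017592958 / 367365837716478315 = 1056209739.07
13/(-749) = -13/749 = -0.02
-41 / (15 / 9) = -123 / 5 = -24.60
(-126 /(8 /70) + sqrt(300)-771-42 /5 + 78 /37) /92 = -695523 /34040 + 5*sqrt(3) /46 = -20.24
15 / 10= 3 / 2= 1.50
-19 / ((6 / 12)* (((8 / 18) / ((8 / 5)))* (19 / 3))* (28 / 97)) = -2619 / 35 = -74.83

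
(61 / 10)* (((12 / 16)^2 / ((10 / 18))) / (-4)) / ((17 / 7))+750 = 40765413 / 54400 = 749.36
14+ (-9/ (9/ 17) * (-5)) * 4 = 354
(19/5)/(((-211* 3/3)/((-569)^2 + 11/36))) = -221452733/37980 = -5830.77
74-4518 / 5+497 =-1663 / 5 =-332.60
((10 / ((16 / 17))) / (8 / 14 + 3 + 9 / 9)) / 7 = 85 / 256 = 0.33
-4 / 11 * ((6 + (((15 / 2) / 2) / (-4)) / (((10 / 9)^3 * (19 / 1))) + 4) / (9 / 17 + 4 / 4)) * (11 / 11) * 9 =-7129953 / 334400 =-21.32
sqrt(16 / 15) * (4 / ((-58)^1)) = -0.07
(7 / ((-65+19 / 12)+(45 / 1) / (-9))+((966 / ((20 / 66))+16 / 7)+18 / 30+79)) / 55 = 93951479 / 1580425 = 59.45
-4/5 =-0.80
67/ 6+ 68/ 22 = 941/ 66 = 14.26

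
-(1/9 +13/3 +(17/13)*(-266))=40178/117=343.40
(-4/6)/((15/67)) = -134/45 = -2.98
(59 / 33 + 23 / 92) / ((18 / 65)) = 17485 / 2376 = 7.36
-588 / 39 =-196 / 13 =-15.08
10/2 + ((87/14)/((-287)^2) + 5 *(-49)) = -276759753/1153166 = -240.00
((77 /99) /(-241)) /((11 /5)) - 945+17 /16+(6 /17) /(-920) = -704470923643 /746309520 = -943.94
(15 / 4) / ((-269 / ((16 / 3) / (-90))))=2 / 2421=0.00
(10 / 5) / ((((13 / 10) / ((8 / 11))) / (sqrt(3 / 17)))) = 160* sqrt(51) / 2431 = 0.47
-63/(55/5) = -63/11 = -5.73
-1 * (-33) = 33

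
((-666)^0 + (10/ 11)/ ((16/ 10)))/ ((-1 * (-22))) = 69/ 968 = 0.07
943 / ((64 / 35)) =33005 / 64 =515.70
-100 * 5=-500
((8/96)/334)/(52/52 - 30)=-1/116232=-0.00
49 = 49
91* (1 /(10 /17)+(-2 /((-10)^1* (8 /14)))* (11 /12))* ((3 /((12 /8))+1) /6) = 8827 /96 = 91.95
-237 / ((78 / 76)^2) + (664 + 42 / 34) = 3794371 / 8619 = 440.23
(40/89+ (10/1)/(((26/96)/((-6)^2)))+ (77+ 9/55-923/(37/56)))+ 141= 355224711/2354495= 150.87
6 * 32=192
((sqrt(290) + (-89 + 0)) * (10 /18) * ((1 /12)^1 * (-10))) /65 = 445 /702 - 5 * sqrt(290) /702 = 0.51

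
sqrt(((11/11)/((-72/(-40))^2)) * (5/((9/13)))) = 5 * sqrt(65)/27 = 1.49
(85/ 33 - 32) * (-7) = 6797/ 33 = 205.97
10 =10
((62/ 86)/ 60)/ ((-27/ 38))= -589/ 34830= -0.02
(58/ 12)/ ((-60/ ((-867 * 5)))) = 8381/ 24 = 349.21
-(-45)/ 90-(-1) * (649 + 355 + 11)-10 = 2011/ 2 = 1005.50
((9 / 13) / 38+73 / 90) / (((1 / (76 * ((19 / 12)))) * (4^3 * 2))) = 87571 / 112320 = 0.78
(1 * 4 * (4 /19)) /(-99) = -0.01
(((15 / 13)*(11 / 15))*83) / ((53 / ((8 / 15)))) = 7304 / 10335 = 0.71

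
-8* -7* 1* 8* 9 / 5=4032 / 5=806.40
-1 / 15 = -0.07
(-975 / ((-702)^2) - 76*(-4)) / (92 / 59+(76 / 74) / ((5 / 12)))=41927996885 / 555023664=75.54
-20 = -20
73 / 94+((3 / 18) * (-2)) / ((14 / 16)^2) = 0.34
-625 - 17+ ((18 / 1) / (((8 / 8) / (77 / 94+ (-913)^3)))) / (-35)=643845971679 / 1645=391395727.46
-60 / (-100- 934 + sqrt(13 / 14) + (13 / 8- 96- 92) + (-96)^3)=1920 * sqrt(182) / 351643576884191 + 23814507360 / 351643576884191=0.00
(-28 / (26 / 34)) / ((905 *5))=-476 / 58825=-0.01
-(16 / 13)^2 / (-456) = 32 / 9633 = 0.00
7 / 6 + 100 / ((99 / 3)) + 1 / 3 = 299 / 66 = 4.53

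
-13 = -13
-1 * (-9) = 9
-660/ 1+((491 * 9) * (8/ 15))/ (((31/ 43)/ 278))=140763636/ 155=908152.49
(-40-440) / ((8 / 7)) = -420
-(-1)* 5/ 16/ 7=5/ 112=0.04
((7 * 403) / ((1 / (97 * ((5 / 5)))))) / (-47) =-273637 / 47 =-5822.06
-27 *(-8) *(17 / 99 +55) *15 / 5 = 393264 / 11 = 35751.27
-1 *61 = -61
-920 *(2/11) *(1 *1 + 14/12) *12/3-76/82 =-1962694/1353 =-1450.62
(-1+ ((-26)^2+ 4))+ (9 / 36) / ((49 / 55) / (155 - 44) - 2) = 33023171 / 48644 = 678.87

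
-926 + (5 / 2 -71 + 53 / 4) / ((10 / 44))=-11691 / 10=-1169.10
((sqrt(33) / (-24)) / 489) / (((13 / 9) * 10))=-0.00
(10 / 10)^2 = 1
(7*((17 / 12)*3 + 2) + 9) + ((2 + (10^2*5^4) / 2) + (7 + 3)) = 125259 / 4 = 31314.75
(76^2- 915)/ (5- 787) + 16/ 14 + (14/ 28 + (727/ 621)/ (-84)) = -4067867/ 886788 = -4.59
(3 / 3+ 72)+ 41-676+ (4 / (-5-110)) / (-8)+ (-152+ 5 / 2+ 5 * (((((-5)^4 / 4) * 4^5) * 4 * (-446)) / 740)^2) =743937121275.36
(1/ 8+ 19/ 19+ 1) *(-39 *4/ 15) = -221/ 10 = -22.10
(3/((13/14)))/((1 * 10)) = 21/65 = 0.32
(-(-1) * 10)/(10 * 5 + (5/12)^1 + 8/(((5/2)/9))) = 600/4753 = 0.13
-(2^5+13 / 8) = -269 / 8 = -33.62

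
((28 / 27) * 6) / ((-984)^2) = 7 / 1089288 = 0.00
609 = 609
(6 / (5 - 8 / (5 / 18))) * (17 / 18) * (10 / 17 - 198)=16780 / 357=47.00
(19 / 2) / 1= 19 / 2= 9.50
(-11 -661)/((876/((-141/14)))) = 7.73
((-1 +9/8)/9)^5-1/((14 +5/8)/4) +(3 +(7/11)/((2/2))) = 930480390287/276693221376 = 3.36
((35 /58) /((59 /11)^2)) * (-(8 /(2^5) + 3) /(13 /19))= -80465 /807592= -0.10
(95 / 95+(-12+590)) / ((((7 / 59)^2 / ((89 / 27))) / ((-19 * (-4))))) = 4544278412 / 441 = 10304486.20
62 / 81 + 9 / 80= 0.88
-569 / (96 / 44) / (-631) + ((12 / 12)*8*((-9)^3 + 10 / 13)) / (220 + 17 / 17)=-1128963877 / 43508712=-25.95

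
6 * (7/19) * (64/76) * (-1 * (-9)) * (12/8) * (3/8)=3402/361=9.42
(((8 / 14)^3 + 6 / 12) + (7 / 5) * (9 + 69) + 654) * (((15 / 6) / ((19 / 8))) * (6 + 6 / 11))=377298864 / 71687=5263.14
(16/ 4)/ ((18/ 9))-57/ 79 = 1.28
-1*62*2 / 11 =-11.27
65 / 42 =1.55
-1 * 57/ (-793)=57/ 793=0.07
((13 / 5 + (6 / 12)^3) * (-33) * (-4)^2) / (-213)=2398 / 355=6.75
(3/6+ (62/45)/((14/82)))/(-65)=-5399/40950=-0.13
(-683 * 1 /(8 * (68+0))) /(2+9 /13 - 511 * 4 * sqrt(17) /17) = 44395 /3227658784+8426171 * sqrt(17) /13717549832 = 0.00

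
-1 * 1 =-1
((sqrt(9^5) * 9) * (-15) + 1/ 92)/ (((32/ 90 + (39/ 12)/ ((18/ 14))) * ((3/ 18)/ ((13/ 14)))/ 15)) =-26483467725/ 27853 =-950829.99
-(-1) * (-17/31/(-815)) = 17/25265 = 0.00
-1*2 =-2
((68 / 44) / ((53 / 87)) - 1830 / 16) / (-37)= 521613 / 172568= 3.02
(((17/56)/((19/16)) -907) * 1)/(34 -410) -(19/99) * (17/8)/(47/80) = 8502383/4950792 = 1.72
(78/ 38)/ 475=39/ 9025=0.00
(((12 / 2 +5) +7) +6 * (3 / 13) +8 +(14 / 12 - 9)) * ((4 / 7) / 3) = 3050 / 819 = 3.72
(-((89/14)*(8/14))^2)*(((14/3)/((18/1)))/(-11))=31684/101871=0.31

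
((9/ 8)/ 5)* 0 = 0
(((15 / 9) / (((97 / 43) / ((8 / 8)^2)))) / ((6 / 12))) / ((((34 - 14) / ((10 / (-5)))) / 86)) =-3698 / 291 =-12.71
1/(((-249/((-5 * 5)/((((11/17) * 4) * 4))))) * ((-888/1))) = -425/38915712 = -0.00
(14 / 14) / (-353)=-1 / 353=-0.00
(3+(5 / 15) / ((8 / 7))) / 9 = 79 / 216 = 0.37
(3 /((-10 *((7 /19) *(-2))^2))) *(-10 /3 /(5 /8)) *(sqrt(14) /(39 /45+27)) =57 *sqrt(14) /539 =0.40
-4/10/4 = -0.10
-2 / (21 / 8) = -16 / 21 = -0.76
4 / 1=4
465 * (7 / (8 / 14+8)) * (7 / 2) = 10633 / 8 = 1329.12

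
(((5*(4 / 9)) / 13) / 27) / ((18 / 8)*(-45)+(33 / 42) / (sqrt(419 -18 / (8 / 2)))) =-0.00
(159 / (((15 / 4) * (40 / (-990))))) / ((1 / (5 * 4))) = -20988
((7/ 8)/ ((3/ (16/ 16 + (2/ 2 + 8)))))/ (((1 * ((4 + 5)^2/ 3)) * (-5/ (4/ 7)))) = -1/ 81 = -0.01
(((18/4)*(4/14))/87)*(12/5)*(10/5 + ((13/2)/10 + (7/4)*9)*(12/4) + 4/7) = 65232/35525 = 1.84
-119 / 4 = -29.75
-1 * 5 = -5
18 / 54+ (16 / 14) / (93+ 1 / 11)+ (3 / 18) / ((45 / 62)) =69581 / 120960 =0.58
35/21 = 5/3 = 1.67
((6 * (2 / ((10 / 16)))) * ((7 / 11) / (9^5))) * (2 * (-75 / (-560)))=4 / 72171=0.00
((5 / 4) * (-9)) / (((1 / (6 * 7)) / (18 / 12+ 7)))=-16065 / 4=-4016.25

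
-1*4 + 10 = 6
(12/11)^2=144/121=1.19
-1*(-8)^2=-64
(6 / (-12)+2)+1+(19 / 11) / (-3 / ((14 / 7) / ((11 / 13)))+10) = 13473 / 4994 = 2.70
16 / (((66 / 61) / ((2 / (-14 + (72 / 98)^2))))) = -1171688 / 533247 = -2.20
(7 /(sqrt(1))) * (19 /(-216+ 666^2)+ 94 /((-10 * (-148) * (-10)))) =-7243733 /164035800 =-0.04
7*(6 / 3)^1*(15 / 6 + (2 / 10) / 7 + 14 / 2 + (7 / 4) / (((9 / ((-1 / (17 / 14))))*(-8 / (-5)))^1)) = 807833 / 6120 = 132.00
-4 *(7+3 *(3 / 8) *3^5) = -2243 / 2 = -1121.50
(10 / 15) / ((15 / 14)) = 28 / 45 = 0.62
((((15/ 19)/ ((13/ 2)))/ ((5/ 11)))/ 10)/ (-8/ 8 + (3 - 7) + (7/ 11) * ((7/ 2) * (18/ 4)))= 1452/ 272935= 0.01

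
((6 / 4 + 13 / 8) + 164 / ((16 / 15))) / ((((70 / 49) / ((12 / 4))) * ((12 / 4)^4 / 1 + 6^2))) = 1757 / 624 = 2.82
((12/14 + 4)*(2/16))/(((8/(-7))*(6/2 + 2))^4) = 0.00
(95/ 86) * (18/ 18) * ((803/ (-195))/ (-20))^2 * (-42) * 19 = -1629432343/ 43602000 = -37.37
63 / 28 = 9 / 4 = 2.25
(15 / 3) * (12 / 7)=60 / 7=8.57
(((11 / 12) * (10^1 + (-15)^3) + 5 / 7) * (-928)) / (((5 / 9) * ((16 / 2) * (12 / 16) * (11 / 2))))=12019688 / 77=156099.84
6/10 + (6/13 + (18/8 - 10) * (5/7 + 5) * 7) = -20081/65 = -308.94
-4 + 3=-1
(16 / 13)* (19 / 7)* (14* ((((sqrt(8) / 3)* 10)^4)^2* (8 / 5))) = 398458880000000 / 85293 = 4671648083.66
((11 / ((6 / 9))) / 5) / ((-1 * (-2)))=33 / 20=1.65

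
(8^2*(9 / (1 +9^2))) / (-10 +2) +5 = 169 / 41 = 4.12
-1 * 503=-503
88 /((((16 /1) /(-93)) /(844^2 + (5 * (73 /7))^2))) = -35843555847 /98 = -365750569.87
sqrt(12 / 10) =sqrt(30) / 5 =1.10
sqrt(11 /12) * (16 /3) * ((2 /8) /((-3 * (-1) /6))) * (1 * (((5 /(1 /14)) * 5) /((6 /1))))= 700 * sqrt(33) /27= 148.93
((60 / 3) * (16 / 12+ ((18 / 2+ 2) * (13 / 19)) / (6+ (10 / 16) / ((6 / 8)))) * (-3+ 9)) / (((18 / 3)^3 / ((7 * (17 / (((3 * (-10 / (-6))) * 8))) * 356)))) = 30131395 / 21033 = 1432.58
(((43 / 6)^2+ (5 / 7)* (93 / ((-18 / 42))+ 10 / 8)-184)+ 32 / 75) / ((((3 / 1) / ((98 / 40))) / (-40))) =6313342 / 675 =9353.10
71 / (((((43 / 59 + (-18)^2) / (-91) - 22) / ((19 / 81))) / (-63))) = 7242781 / 176499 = 41.04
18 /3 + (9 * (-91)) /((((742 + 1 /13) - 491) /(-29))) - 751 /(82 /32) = -8585999 /44608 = -192.48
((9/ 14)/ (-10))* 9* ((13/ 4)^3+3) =-193509/ 8960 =-21.60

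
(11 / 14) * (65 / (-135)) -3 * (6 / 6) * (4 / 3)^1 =-1655 / 378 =-4.38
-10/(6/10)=-50/3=-16.67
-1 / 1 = -1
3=3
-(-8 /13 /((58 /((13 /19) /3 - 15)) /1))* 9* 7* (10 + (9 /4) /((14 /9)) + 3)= -1021767 /7163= -142.65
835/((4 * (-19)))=-10.99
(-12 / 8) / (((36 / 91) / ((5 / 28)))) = -65 / 96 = -0.68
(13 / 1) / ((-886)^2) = 13 / 784996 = 0.00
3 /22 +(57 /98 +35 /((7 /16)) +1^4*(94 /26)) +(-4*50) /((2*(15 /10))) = 17.67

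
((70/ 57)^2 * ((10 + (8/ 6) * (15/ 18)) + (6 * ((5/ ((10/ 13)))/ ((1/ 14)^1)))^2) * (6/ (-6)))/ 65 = -2629481120/ 380133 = -6917.27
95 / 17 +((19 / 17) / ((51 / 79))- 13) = -4925 / 867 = -5.68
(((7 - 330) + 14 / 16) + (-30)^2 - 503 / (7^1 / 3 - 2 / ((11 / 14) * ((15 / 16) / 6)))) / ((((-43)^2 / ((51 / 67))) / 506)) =145942336287 / 1141210196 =127.88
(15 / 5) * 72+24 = 240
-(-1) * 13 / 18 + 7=139 / 18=7.72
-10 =-10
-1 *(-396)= 396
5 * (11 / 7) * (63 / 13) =495 / 13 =38.08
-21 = -21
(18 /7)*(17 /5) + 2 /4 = 647 /70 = 9.24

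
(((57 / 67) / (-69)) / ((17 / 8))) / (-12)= 0.00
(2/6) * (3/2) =1/2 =0.50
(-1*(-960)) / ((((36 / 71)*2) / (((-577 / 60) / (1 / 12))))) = -327736 / 3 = -109245.33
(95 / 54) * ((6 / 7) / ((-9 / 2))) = -190 / 567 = -0.34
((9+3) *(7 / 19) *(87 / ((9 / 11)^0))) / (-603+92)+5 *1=5891 / 1387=4.25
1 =1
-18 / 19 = -0.95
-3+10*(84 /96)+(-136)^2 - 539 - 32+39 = 71879 /4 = 17969.75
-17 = -17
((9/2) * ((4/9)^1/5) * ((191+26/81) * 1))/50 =1.53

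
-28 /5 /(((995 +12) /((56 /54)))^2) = -21952 /3696208605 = -0.00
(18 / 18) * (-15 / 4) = -15 / 4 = -3.75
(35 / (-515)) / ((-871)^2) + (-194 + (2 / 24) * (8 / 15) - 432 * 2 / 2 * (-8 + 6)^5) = 47927339386781 / 3516301035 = 13630.04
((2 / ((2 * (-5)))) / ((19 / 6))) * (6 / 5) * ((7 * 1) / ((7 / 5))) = -36 / 95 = -0.38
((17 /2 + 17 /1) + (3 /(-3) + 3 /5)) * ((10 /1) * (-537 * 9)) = -1213083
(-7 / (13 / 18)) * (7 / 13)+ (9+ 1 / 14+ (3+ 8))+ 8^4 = 9726277 / 2366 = 4110.85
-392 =-392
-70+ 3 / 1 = -67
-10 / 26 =-5 / 13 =-0.38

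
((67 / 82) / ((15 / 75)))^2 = 112225 / 6724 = 16.69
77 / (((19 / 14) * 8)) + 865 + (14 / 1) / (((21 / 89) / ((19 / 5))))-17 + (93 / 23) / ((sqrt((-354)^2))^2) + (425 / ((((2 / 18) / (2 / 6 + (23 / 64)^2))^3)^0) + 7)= 34513498729 / 22817955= 1512.56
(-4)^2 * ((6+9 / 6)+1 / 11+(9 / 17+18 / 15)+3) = 184312 / 935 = 197.13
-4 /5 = -0.80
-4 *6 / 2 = -12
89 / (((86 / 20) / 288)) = 256320 / 43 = 5960.93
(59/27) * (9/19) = 59/57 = 1.04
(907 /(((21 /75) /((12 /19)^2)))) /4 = 816300 /2527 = 323.03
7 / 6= 1.17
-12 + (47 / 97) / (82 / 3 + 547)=-2005431 / 167131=-12.00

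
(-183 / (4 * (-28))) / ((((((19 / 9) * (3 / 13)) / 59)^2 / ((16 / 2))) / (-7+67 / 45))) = -13349453988 / 12635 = -1056545.63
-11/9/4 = -11/36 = -0.31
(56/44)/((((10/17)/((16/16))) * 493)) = 7/1595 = 0.00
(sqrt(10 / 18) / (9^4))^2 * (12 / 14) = 10 / 903981141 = 0.00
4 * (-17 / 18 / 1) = -34 / 9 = -3.78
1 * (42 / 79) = 42 / 79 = 0.53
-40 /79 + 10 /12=155 /474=0.33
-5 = -5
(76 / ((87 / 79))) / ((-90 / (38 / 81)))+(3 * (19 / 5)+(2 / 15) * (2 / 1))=11.31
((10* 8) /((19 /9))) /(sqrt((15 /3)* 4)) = 72* sqrt(5) /19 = 8.47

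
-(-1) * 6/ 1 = 6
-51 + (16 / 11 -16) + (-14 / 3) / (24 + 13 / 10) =-49889 / 759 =-65.73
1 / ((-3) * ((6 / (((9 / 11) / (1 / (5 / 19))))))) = -0.01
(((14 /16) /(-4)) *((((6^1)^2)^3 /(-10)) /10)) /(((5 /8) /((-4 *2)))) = -163296 /125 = -1306.37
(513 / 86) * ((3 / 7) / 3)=513 / 602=0.85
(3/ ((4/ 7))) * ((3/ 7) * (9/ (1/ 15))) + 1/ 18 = 10937/ 36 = 303.81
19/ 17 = 1.12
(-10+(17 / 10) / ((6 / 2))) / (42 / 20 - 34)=283 / 957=0.30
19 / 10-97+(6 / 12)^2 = -1897 / 20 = -94.85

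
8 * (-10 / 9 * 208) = -16640 / 9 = -1848.89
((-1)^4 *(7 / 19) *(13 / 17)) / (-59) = -91 / 19057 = -0.00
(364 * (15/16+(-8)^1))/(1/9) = -92547/4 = -23136.75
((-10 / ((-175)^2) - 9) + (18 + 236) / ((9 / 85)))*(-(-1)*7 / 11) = 131742607 / 86625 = 1520.84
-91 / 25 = -3.64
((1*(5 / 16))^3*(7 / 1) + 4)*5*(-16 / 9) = -28765 / 768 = -37.45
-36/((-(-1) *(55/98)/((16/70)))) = -4032/275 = -14.66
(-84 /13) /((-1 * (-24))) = -7 /26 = -0.27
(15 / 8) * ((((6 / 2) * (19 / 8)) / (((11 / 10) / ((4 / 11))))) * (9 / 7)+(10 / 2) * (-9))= -266625 / 3388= -78.70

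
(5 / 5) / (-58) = -1 / 58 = -0.02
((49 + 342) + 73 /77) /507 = 10060 /13013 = 0.77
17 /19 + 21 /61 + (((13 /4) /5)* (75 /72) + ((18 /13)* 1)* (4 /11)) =38497321 /15910752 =2.42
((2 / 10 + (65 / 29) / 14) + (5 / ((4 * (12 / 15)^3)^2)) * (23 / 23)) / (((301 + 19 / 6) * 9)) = 34416761 / 60698624000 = 0.00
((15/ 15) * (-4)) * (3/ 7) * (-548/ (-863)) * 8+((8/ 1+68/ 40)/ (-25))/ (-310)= -4076534023/ 468177500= -8.71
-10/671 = -0.01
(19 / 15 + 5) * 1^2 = 94 / 15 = 6.27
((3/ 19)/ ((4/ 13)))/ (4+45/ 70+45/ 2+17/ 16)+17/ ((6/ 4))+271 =434539/ 1539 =282.35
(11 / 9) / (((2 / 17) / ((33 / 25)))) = 2057 / 150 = 13.71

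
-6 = -6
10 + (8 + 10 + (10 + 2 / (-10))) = 189 / 5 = 37.80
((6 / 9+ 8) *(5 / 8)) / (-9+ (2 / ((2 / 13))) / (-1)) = -65 / 264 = -0.25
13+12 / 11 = 155 / 11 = 14.09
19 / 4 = 4.75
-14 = -14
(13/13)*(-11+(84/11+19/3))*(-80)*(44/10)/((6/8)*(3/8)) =-100352/27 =-3716.74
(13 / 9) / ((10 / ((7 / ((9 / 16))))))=728 / 405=1.80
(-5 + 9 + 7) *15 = 165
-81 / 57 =-27 / 19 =-1.42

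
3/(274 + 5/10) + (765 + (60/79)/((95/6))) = 210148673/274683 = 765.06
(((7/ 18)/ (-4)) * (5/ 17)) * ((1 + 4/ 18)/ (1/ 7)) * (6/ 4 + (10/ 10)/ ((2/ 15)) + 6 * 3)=-6.61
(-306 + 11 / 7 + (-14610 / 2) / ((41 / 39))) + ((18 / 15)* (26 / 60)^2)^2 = -1170912052993 / 161437500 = -7253.04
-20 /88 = -5 /22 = -0.23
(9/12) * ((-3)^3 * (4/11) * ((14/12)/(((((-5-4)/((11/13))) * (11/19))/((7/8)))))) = 2793/2288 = 1.22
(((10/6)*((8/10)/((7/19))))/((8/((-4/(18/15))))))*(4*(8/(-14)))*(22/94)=16720/20727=0.81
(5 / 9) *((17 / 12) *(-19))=-1615 / 108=-14.95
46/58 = 23/29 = 0.79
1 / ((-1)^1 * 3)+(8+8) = 47 / 3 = 15.67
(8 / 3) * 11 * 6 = 176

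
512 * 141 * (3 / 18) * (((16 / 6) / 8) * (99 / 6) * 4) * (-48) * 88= -1118109696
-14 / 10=-7 / 5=-1.40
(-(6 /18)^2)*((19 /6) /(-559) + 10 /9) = -11123 /90558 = -0.12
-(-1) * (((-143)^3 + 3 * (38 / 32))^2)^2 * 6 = 438714090918754892820808100.00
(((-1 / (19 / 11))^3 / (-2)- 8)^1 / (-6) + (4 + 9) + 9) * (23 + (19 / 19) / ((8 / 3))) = 358888343 / 658464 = 545.04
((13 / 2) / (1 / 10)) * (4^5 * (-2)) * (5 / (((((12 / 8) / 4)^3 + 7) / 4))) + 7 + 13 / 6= -377489.81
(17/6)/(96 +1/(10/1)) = 85/2883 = 0.03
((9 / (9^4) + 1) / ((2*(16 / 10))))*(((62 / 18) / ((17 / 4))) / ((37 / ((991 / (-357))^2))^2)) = 54565630848488575 / 4960497868807953906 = 0.01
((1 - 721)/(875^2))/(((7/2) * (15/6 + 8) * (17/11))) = -2112/127553125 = -0.00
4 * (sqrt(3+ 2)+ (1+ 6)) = 4 * sqrt(5)+ 28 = 36.94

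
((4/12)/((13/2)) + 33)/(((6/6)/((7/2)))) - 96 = 1535/78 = 19.68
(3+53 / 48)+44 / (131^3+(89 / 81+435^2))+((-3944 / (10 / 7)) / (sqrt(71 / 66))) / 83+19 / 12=17965521359 / 3158762960- 13804 * sqrt(4686) / 29465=-26.38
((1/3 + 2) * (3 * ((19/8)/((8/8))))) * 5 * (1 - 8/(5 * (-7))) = 817/8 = 102.12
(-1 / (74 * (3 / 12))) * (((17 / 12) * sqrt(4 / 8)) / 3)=-17 * sqrt(2) / 1332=-0.02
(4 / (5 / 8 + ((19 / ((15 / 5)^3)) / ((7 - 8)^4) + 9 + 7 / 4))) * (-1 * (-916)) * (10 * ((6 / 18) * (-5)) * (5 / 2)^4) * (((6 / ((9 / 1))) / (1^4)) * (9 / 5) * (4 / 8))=-309150000 / 2609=-118493.68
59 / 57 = 1.04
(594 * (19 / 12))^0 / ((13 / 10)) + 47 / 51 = 1121 / 663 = 1.69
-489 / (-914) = 489 / 914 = 0.54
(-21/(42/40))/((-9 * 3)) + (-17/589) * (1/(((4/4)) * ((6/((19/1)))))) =0.65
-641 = -641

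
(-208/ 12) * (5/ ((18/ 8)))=-1040/ 27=-38.52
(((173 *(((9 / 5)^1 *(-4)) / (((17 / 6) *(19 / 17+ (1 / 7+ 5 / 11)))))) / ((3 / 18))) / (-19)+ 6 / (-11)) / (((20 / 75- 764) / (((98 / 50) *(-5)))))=13863902661 / 13438031200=1.03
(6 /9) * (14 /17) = 28 /51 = 0.55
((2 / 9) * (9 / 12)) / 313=1 / 1878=0.00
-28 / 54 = -14 / 27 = -0.52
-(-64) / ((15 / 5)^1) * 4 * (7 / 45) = 1792 / 135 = 13.27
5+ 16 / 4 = 9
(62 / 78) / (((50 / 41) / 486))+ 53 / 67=6914942 / 21775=317.56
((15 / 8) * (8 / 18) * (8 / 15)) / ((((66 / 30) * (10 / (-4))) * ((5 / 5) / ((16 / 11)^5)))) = -8388608 / 15944049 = -0.53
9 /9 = 1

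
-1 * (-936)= 936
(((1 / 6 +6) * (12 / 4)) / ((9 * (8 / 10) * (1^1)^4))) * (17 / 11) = 3145 / 792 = 3.97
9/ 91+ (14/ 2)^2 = 4468/ 91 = 49.10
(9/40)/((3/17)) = 51/40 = 1.28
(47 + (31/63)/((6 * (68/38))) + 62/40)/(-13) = -780692/208845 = -3.74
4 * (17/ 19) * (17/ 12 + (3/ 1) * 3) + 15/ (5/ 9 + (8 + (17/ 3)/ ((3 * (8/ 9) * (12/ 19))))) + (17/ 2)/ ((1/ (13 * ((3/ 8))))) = 250398343/ 3130896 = 79.98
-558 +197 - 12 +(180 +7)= -186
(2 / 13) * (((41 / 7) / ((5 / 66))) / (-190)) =-2706 / 43225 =-0.06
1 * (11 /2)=11 /2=5.50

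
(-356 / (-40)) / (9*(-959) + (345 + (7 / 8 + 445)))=-0.00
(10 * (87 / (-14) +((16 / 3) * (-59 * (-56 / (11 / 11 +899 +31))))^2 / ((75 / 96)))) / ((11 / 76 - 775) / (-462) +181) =24.76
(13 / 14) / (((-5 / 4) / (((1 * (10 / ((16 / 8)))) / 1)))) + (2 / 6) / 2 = -3.55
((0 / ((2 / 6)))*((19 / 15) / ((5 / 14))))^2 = 0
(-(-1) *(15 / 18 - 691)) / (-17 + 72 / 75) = 103525 / 2406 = 43.03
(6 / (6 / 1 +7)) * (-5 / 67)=-30 / 871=-0.03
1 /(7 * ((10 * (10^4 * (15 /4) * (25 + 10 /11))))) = 11 /748125000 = 0.00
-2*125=-250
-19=-19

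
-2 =-2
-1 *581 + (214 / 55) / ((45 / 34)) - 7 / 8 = -11462917 / 19800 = -578.94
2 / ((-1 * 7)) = -0.29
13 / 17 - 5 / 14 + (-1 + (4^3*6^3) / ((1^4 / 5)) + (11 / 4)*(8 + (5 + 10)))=32930945 / 476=69182.66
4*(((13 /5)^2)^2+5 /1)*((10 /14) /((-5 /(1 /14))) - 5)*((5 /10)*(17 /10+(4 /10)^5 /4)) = -82775413233 /95703125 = -864.92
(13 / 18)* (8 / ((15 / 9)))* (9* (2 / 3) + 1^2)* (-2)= -728 / 15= -48.53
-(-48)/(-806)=-24/403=-0.06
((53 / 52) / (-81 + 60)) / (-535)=53 / 584220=0.00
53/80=0.66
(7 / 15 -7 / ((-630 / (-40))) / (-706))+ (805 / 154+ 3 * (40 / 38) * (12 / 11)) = 60685939 / 6639930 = 9.14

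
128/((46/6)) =384/23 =16.70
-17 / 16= -1.06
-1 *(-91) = 91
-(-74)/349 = 74/349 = 0.21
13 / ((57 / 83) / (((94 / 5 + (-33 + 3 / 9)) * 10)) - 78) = -448864 / 2693355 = -0.17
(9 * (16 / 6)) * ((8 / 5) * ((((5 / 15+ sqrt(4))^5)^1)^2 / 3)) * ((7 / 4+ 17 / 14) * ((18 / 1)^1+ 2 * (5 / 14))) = 1002890900368 / 295245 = 3396809.09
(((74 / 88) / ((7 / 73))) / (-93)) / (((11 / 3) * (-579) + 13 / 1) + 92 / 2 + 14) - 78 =-4580172899 / 58720200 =-78.00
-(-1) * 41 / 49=41 / 49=0.84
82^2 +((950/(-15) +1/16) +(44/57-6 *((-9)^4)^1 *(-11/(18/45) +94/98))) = 46987969657/44688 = 1051467.28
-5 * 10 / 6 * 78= -650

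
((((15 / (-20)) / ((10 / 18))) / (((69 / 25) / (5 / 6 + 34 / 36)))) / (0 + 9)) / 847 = -20 / 175329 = -0.00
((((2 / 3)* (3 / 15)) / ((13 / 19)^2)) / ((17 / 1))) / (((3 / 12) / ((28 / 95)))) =4256 / 215475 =0.02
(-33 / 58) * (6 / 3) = -33 / 29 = -1.14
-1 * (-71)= 71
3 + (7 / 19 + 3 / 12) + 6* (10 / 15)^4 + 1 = 11909 / 2052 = 5.80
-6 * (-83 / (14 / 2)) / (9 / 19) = 3154 / 21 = 150.19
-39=-39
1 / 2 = 0.50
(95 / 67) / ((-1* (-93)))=95 / 6231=0.02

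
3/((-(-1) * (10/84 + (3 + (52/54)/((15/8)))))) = 17010/20597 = 0.83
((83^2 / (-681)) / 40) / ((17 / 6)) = -6889 / 77180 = -0.09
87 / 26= 3.35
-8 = -8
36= 36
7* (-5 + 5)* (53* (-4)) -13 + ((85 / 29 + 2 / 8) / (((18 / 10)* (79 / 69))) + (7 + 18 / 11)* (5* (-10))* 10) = -436444857 / 100804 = -4329.64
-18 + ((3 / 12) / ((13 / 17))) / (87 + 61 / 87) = -7140201 / 396760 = -18.00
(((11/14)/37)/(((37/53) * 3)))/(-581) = -583/33406338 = -0.00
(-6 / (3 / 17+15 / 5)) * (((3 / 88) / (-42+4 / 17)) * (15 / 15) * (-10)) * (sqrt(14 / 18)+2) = -289 / 9372- 289 * sqrt(7) / 56232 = -0.04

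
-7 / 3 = -2.33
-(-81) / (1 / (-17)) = -1377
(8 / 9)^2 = 64 / 81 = 0.79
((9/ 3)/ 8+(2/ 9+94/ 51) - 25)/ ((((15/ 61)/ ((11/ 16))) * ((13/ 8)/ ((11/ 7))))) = -203811553/ 3341520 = -60.99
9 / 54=1 / 6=0.17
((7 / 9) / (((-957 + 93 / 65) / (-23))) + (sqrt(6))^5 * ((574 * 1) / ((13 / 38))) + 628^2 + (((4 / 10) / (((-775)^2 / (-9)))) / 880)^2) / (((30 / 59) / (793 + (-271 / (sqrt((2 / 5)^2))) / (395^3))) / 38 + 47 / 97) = 1669167023725446050736 * sqrt(6) / 13390179725019799 + 25570624277178299195730687761119137672949297 / 31416895712579342990889355734375000000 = 1119256.88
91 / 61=1.49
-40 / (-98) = 20 / 49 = 0.41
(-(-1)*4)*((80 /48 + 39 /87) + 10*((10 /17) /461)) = 5802832 /681819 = 8.51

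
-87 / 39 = -29 / 13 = -2.23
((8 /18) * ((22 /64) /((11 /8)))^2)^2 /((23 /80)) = 5 /1863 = 0.00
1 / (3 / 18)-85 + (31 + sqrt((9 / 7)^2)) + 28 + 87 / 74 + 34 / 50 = -218319 / 12950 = -16.86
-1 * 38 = -38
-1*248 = -248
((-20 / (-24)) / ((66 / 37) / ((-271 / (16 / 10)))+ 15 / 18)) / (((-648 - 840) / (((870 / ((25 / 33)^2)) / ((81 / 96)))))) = -140738972 / 115090755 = -1.22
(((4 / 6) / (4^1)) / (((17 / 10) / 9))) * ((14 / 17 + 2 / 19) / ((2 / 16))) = 36000 / 5491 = 6.56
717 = 717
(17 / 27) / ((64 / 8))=17 / 216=0.08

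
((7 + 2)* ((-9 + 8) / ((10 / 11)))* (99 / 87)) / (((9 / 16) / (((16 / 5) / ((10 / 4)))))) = -92928 / 3625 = -25.64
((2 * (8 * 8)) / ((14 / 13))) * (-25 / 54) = -10400 / 189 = -55.03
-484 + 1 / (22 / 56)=-5296 / 11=-481.45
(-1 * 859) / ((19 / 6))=-5154 / 19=-271.26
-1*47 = -47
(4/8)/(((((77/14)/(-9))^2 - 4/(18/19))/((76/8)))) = -1539/1247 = -1.23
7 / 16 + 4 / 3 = 85 / 48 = 1.77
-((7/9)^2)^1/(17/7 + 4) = -343/3645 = -0.09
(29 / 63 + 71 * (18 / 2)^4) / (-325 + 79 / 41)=-601621331 / 417249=-1441.88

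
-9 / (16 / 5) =-45 / 16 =-2.81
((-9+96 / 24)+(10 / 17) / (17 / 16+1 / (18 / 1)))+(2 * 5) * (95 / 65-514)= -182525495 / 35581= -5129.86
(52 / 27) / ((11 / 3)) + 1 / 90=59 / 110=0.54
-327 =-327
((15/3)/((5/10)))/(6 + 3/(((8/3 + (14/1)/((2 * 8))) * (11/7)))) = 4675/3057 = 1.53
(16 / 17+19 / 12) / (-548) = -515 / 111792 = -0.00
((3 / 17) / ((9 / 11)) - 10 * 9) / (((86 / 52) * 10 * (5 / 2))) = -119054 / 54825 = -2.17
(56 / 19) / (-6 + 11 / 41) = -2296 / 4465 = -0.51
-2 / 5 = -0.40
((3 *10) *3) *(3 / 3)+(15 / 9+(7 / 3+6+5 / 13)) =1305 / 13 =100.38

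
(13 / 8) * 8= 13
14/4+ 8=23/2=11.50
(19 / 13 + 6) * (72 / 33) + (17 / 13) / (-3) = 6797 / 429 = 15.84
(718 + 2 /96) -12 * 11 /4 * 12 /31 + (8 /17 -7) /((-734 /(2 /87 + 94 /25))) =279234291077 /395919600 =705.28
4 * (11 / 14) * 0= 0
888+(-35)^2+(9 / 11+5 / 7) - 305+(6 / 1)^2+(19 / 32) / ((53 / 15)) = 241033721 / 130592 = 1845.70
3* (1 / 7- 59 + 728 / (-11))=-28884 / 77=-375.12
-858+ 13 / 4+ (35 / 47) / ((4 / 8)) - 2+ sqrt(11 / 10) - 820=-314949 / 188+ sqrt(110) / 10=-1674.21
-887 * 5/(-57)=4435/57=77.81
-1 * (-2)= 2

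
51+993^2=986100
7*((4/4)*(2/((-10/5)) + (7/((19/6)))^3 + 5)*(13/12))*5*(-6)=-23096710/6859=-3367.36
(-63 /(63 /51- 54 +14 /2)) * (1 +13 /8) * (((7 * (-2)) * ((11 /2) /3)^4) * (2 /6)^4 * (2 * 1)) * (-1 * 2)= 28.22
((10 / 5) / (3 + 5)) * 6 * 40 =60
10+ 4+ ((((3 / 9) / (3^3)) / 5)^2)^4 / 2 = 20267408315567010937501 / 1447672022540500781250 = 14.00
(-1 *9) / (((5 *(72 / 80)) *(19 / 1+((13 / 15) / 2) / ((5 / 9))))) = -100 / 989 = -0.10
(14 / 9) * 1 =14 / 9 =1.56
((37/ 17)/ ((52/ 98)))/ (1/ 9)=16317/ 442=36.92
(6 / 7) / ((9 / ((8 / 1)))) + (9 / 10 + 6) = 1609 / 210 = 7.66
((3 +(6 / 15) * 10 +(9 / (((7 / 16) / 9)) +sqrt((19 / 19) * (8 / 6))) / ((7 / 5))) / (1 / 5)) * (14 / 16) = 25 * sqrt(3) / 12 +34115 / 56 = 612.80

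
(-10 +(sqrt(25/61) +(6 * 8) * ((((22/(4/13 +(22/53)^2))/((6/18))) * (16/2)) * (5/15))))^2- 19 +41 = 385400420 * sqrt(61)/133651 +90605431641325131/292829341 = 309436296.25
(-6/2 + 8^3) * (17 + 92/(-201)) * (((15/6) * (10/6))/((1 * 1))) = 42310625/1206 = 35083.44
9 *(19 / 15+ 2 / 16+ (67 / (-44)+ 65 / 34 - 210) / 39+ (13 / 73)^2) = -18427601091 / 518191960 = -35.56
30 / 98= 15 / 49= 0.31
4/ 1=4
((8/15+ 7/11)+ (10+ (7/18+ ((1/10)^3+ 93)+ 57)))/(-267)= -15994399/26433000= -0.61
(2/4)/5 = 0.10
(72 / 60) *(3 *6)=108 / 5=21.60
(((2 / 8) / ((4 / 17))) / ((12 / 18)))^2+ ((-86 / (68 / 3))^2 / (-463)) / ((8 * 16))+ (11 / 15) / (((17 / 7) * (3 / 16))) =25589744353 / 6165826560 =4.15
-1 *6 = -6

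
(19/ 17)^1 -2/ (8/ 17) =-213/ 68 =-3.13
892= 892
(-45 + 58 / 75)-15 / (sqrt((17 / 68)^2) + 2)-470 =-39067 / 75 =-520.89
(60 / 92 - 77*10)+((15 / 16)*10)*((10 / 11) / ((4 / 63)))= -2570945 / 4048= -635.11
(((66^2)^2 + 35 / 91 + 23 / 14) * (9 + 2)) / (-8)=-37987425531 / 1456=-26090264.79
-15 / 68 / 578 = -15 / 39304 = -0.00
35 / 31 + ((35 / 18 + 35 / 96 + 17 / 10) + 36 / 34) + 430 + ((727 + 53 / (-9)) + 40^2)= 2092465891 / 758880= 2757.31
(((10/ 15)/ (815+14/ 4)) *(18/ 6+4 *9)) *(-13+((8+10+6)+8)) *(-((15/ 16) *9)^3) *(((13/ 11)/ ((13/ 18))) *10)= -27347068125/ 4609792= -5932.39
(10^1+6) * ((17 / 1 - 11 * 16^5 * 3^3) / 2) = -2491416440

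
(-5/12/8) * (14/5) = -7/48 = -0.15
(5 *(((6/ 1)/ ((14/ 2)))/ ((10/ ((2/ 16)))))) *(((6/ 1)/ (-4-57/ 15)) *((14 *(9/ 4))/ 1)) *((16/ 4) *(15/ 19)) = -2025/ 494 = -4.10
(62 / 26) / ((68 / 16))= 0.56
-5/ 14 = -0.36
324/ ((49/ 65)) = 21060/ 49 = 429.80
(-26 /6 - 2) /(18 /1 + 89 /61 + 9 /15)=-305 /966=-0.32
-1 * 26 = -26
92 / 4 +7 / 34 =789 / 34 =23.21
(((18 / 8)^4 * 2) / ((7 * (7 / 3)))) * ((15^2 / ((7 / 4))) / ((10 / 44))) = 9743085 / 5488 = 1775.34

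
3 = 3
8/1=8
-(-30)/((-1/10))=-300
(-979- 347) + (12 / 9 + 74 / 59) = -1323.41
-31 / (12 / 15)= -38.75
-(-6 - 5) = 11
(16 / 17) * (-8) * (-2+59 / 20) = -608 / 85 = -7.15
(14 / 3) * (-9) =-42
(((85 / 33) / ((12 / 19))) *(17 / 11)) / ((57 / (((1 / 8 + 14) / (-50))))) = -32657 / 1045440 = -0.03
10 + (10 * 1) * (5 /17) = 220 /17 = 12.94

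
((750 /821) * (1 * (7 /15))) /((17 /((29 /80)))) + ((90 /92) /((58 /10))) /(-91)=49046155 /6777184232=0.01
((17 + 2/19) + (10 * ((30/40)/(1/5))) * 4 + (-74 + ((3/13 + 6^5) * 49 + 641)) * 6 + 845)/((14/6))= 1697353830/1729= 981696.84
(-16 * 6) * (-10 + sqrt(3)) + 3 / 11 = 10563 / 11-96 * sqrt(3) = 794.00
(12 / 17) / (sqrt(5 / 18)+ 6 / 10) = 3240 / 629 - 900 * sqrt(10) / 629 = 0.63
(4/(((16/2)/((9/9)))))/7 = 1/14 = 0.07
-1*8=-8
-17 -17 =-34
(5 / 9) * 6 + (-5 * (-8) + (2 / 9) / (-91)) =35488 / 819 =43.33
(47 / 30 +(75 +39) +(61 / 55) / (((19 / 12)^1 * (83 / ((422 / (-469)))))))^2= 795508912944399748249 / 59571282745844100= 13353.90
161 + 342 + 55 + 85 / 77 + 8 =43667 / 77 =567.10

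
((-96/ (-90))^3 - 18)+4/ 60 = -56429/ 3375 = -16.72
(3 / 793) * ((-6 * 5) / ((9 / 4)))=-40 / 793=-0.05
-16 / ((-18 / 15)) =40 / 3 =13.33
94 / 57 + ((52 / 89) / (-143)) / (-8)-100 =-10976491 / 111606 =-98.35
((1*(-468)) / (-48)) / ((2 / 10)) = 195 / 4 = 48.75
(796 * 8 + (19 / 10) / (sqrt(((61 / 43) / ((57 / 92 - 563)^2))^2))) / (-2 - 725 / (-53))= 117656038015581 / 3195921760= 36814.43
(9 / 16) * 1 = 9 / 16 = 0.56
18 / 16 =9 / 8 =1.12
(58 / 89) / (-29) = -2 / 89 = -0.02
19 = 19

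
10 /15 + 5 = 17 /3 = 5.67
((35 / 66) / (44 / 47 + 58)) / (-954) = -329 / 34882056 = -0.00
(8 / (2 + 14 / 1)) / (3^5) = 1 / 486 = 0.00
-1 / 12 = -0.08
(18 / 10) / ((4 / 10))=9 / 2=4.50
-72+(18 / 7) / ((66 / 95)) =-68.30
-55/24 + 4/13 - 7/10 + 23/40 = -329/156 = -2.11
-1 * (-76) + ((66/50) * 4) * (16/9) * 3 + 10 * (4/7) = 19228/175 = 109.87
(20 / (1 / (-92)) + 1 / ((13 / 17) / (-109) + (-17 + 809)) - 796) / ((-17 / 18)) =69632895870 / 24948571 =2791.06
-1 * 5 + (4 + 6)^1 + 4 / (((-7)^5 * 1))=84031 / 16807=5.00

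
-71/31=-2.29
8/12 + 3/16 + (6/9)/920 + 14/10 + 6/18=14287/5520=2.59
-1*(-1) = 1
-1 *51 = -51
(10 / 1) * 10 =100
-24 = -24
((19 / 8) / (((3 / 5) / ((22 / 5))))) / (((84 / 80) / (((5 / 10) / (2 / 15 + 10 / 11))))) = 57475 / 7224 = 7.96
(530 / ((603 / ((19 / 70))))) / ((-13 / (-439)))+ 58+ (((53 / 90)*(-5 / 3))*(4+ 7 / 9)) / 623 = 17418356833 / 263719638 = 66.05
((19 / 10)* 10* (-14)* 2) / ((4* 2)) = -66.50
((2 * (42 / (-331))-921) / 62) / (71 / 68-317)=2073558 / 44091517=0.05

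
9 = 9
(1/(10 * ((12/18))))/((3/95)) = 19/4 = 4.75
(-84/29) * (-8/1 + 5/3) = 532/29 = 18.34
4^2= 16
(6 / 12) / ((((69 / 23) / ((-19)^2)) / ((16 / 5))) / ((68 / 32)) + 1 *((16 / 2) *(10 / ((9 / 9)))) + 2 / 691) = 4240667 / 678541633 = 0.01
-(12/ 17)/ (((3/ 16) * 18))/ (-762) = 16/ 58293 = 0.00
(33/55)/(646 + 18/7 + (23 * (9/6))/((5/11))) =42/50713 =0.00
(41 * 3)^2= 15129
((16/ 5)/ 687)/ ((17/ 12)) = 64/ 19465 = 0.00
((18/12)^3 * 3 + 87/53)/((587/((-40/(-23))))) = 24945/715553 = 0.03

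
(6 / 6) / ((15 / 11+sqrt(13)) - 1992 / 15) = -397595 / 52219116 - 3025*sqrt(13) / 52219116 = -0.01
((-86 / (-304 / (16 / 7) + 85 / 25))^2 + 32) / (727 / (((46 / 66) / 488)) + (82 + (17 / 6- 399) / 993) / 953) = 24707234166373 / 387685145208458088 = 0.00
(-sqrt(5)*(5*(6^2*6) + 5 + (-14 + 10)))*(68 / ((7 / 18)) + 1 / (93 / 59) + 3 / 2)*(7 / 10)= -249108883*sqrt(5) / 1860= -299475.48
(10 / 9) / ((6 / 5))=25 / 27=0.93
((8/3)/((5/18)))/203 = 0.05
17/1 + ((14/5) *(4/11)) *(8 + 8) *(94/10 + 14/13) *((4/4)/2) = 365863/3575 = 102.34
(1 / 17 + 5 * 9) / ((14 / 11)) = 4213 / 119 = 35.40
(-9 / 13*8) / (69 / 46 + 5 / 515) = -14832 / 4043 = -3.67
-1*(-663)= 663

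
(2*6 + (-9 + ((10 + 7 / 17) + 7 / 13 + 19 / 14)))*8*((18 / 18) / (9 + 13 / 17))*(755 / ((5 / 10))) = 143030220 / 7553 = 18936.88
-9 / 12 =-3 / 4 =-0.75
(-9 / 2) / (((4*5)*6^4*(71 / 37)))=-37 / 408960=-0.00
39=39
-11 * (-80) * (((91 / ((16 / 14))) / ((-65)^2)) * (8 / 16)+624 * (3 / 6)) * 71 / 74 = 1267132669 / 4810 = 263437.15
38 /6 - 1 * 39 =-98 /3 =-32.67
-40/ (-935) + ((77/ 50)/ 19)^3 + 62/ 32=1.98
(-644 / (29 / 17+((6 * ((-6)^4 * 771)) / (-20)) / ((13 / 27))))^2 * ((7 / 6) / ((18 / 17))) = 15065489975900 / 12778739960192250147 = 0.00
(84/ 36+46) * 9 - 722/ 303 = 131083/ 303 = 432.62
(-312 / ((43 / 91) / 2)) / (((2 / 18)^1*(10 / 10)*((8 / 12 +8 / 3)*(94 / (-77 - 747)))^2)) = -195184551744 / 2374675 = -82194.22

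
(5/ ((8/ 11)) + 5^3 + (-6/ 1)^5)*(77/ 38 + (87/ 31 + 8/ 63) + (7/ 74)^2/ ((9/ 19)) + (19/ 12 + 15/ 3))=-7981721787631/ 90310192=-88381.19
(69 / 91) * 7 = 69 / 13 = 5.31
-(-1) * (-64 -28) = -92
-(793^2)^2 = -395451064801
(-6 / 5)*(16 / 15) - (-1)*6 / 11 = -202 / 275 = -0.73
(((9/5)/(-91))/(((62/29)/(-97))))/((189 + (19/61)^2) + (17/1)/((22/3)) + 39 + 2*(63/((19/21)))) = 678922497/279663036835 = 0.00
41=41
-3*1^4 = -3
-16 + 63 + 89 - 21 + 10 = 125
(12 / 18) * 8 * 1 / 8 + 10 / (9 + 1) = 5 / 3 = 1.67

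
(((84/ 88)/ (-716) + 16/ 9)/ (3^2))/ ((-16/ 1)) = -251843/ 20414592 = -0.01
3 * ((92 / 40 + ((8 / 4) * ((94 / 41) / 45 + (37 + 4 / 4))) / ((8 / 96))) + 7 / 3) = 1128963 / 410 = 2753.57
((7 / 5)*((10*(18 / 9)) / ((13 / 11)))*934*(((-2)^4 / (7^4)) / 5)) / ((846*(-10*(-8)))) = 20548 / 47153925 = 0.00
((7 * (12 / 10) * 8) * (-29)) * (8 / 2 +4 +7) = -29232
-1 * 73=-73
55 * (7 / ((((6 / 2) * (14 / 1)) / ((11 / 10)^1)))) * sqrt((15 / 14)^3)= 605 * sqrt(210) / 784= 11.18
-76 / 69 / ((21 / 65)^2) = -321100 / 30429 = -10.55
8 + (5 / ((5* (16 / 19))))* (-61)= -1031 / 16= -64.44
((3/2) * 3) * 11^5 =1449459/2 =724729.50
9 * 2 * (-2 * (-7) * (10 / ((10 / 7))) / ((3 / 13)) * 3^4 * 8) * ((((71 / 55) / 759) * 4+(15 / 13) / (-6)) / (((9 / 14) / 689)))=-13703706578016 / 13915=-984815420.63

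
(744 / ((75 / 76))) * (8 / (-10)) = -75392 / 125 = -603.14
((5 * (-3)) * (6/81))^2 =100/81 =1.23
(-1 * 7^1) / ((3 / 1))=-7 / 3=-2.33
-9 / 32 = -0.28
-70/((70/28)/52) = -1456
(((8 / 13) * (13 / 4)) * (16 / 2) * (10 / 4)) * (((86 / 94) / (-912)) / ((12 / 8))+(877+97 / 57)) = 282484825 / 8037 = 35148.04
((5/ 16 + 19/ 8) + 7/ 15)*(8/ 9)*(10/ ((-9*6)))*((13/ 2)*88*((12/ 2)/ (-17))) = 433004/ 4131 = 104.82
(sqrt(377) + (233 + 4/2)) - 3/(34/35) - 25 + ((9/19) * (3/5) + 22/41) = 227.15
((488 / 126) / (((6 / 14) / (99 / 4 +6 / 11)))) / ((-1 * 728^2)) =-0.00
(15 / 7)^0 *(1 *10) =10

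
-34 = -34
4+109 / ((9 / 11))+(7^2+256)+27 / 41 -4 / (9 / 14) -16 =17247 / 41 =420.66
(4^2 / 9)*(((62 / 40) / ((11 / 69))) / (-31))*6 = -184 / 55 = -3.35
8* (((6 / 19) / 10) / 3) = 8 / 95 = 0.08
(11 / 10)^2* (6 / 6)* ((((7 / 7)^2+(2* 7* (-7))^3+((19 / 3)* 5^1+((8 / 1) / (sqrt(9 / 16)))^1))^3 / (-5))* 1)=201739091117270280.36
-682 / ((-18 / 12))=1364 / 3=454.67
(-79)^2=6241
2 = 2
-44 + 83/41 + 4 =-1557/41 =-37.98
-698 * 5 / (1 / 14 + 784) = -48860 / 10977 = -4.45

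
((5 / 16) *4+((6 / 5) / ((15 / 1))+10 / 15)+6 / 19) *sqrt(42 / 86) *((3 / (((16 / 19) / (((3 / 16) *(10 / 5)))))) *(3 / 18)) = 13181 *sqrt(903) / 1100800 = 0.36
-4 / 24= -1 / 6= -0.17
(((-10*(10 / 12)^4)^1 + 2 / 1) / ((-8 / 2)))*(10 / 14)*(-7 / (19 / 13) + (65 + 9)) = 34.88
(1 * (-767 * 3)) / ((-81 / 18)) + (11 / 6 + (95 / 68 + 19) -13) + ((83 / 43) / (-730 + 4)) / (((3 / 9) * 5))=2762654459 / 5307060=520.56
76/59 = 1.29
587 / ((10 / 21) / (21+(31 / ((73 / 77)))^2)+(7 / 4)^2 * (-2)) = -286463602824 / 2988866171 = -95.84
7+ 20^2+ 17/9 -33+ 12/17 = 57619/153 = 376.59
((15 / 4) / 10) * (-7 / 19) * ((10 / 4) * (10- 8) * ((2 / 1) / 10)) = -21 / 152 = -0.14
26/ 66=13/ 33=0.39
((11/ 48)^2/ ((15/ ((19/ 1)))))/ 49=2299/ 1693440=0.00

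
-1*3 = -3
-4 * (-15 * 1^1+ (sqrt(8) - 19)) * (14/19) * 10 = 19040/19 - 1120 * sqrt(2)/19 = 918.74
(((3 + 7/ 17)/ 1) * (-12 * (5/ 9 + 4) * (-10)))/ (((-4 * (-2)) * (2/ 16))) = 1865.10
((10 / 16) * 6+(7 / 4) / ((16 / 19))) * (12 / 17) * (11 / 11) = 1119 / 272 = 4.11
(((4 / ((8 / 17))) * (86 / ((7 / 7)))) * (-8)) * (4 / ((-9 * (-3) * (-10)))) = 11696 / 135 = 86.64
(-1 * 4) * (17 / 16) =-17 / 4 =-4.25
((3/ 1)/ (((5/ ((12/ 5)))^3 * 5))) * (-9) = -46656/ 78125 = -0.60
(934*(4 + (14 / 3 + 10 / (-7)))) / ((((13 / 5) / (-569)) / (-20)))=8077979200 / 273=29589667.40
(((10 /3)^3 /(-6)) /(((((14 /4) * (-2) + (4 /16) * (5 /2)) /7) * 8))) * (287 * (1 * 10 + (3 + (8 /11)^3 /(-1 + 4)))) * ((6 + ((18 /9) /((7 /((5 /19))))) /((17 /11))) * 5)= 27072770270000 /280416411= 96544.89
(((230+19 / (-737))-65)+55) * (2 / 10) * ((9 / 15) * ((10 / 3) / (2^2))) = 162121 / 7370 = 22.00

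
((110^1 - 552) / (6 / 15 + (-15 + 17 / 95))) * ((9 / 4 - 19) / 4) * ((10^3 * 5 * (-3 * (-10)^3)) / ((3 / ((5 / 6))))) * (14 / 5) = -615415937500 / 411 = -1497362378.35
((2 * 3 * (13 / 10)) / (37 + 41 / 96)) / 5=3744 / 89825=0.04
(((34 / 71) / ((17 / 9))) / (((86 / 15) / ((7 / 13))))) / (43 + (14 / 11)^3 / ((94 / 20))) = 19705455 / 35950177133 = 0.00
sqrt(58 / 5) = sqrt(290) / 5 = 3.41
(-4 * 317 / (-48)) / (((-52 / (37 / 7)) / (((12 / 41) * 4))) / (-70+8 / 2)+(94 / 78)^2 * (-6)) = -130825266 / 42524485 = -3.08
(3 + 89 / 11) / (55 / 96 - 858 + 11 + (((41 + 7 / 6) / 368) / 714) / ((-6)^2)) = -301045248 / 22974929087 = -0.01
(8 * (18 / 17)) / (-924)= -12 / 1309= -0.01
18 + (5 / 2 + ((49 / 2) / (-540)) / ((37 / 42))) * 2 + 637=2197457 / 3330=659.90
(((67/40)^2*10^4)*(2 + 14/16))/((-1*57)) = -2581175/1824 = -1415.12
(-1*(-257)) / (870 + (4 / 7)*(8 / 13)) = 23387 / 79202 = 0.30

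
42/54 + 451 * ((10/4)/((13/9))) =182837/234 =781.35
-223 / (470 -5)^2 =-223 / 216225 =-0.00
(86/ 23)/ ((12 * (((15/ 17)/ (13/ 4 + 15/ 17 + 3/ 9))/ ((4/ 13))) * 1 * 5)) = 39173/ 403650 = 0.10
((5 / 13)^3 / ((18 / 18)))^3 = 1953125 / 10604499373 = 0.00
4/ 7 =0.57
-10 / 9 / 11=-10 / 99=-0.10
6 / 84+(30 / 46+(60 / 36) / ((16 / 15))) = 5889 / 2576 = 2.29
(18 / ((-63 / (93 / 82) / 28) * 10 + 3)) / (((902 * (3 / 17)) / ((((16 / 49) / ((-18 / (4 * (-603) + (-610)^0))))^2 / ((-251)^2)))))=-98029099744 / 480751243661997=-0.00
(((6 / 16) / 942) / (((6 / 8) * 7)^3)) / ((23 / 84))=16 / 1592451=0.00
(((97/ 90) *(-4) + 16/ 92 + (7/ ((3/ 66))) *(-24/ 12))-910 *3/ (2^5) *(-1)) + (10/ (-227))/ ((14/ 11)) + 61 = -4364395373/ 26313840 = -165.86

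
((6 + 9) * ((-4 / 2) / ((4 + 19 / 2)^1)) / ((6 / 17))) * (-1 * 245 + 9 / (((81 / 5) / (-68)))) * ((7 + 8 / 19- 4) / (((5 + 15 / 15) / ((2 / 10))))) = 2812225 / 13851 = 203.03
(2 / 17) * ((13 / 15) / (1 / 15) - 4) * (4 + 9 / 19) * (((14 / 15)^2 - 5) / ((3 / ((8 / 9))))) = -14864 / 2565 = -5.79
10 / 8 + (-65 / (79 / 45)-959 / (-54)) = -153713 / 8532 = -18.02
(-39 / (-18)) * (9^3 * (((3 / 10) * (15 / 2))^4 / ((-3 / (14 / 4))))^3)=-11334179728519011 / 268435456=-42223109.78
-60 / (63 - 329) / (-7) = -0.03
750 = 750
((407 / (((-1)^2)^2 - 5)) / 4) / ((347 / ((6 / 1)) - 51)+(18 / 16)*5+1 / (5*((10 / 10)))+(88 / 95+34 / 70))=-811965 / 449126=-1.81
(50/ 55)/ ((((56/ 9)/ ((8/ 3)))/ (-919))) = -27570/ 77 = -358.05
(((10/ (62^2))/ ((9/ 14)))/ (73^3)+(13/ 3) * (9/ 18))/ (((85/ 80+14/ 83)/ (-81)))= -29043296680296/ 203745708665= -142.55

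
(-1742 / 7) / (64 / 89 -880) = 1157 / 4088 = 0.28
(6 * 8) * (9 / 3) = 144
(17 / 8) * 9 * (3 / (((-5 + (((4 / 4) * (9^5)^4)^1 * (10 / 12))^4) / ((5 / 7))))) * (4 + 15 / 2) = 10557 / 236006404891781617854343511606375996910446528911094541922360752531852664330763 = 0.00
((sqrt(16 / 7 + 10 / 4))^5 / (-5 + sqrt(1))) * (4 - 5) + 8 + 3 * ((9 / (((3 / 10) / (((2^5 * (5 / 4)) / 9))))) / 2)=220.53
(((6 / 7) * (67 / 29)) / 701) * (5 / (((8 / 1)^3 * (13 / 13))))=1005 / 36429568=0.00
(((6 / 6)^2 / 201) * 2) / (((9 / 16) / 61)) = 1952 / 1809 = 1.08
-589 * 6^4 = -763344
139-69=70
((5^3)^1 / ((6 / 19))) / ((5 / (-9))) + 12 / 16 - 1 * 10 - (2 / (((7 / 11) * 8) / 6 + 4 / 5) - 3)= -97915 / 136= -719.96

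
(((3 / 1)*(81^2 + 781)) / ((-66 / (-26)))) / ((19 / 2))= 190892 / 209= 913.36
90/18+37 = 42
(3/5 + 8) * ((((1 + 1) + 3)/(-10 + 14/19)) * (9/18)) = -817/352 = -2.32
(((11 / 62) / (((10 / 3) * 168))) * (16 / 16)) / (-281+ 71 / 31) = -11 / 9676800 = -0.00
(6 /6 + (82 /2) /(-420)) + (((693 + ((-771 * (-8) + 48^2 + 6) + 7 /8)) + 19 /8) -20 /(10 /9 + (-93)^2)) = 75000933841 /8174355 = 9175.15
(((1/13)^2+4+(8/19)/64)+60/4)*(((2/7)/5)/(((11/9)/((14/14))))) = 4395537/4944940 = 0.89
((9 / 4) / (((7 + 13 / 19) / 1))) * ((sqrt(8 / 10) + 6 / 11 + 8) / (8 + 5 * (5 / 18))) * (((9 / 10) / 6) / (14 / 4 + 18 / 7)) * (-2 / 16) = -1518993 / 1845615200-32319 * sqrt(5) / 838916000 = -0.00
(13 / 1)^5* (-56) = -20792408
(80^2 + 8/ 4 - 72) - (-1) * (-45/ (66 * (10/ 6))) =139251/ 22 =6329.59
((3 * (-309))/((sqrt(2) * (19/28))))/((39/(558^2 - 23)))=-1346861166 * sqrt(2)/247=-7711535.74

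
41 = 41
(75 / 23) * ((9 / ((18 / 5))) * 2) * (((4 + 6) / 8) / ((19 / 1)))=1875 / 1748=1.07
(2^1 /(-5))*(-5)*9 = 18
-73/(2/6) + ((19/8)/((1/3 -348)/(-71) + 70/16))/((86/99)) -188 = -552595945/1358714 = -406.71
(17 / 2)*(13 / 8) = 221 / 16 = 13.81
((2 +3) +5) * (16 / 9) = 160 / 9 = 17.78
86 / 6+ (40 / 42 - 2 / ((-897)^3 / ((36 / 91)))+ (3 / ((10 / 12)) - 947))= -4837819200212 / 5212525305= -928.11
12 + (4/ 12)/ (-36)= 1295/ 108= 11.99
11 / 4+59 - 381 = -1277 / 4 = -319.25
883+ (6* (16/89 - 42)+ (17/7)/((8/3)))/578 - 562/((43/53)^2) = 153282582771/5326510448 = 28.78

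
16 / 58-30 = -862 / 29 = -29.72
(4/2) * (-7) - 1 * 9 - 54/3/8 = -101/4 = -25.25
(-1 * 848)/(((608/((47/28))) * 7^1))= -2491/7448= -0.33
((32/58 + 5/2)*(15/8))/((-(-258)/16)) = 885/2494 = 0.35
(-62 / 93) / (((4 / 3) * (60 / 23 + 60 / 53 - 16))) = 1219 / 29888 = 0.04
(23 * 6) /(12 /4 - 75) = -23 /12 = -1.92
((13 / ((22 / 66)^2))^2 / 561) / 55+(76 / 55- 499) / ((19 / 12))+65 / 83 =-313.06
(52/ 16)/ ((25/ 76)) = 247/ 25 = 9.88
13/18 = 0.72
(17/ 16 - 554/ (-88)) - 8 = -113/ 176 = -0.64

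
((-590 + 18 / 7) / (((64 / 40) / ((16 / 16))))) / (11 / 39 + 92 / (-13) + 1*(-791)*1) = 50115 / 108899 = 0.46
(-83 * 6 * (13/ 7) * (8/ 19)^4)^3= -18646525915369322840064/ 759167017239693223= -24561.82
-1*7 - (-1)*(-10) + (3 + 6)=-8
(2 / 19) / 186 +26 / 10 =22976 / 8835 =2.60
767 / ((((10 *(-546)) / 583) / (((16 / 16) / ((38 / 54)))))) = -309573 / 2660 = -116.38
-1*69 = -69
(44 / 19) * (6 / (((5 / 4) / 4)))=4224 / 95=44.46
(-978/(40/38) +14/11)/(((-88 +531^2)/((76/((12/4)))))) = -3878318/46509045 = -0.08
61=61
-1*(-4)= 4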